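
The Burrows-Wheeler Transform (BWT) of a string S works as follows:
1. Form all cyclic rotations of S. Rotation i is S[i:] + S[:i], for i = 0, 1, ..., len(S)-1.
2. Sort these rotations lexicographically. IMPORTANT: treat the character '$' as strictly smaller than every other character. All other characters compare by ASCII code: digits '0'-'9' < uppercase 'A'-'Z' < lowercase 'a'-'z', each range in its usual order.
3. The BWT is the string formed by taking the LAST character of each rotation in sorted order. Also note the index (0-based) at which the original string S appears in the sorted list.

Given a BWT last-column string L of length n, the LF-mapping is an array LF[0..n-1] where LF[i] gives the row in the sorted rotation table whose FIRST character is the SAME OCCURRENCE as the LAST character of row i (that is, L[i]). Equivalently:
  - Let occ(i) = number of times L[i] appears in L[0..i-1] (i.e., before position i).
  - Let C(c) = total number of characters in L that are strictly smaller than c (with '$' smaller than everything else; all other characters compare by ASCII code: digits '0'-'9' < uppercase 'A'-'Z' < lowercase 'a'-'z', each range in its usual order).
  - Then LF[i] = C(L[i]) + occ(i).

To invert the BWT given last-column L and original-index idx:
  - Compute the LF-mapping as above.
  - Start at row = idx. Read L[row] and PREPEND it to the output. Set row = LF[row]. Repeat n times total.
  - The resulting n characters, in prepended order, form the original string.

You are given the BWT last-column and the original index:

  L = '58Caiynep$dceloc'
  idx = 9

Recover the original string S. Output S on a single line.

Answer: encyclopediaC85$

Derivation:
LF mapping: 1 2 3 4 10 15 12 8 14 0 7 5 9 11 13 6
Walk LF starting at row 9, prepending L[row]:
  step 1: row=9, L[9]='$', prepend. Next row=LF[9]=0
  step 2: row=0, L[0]='5', prepend. Next row=LF[0]=1
  step 3: row=1, L[1]='8', prepend. Next row=LF[1]=2
  step 4: row=2, L[2]='C', prepend. Next row=LF[2]=3
  step 5: row=3, L[3]='a', prepend. Next row=LF[3]=4
  step 6: row=4, L[4]='i', prepend. Next row=LF[4]=10
  step 7: row=10, L[10]='d', prepend. Next row=LF[10]=7
  step 8: row=7, L[7]='e', prepend. Next row=LF[7]=8
  step 9: row=8, L[8]='p', prepend. Next row=LF[8]=14
  step 10: row=14, L[14]='o', prepend. Next row=LF[14]=13
  step 11: row=13, L[13]='l', prepend. Next row=LF[13]=11
  step 12: row=11, L[11]='c', prepend. Next row=LF[11]=5
  step 13: row=5, L[5]='y', prepend. Next row=LF[5]=15
  step 14: row=15, L[15]='c', prepend. Next row=LF[15]=6
  step 15: row=6, L[6]='n', prepend. Next row=LF[6]=12
  step 16: row=12, L[12]='e', prepend. Next row=LF[12]=9
Reversed output: encyclopediaC85$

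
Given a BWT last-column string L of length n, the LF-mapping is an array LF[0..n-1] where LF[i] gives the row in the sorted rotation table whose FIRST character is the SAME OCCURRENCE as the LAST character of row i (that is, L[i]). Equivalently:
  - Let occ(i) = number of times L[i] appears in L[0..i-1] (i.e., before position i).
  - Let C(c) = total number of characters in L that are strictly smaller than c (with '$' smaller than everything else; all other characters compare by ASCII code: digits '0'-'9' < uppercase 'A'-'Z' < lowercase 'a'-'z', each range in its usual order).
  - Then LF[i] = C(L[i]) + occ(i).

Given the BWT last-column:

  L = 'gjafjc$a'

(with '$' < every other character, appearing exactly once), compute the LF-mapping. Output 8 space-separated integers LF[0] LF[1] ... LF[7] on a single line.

Char counts: '$':1, 'a':2, 'c':1, 'f':1, 'g':1, 'j':2
C (first-col start): C('$')=0, C('a')=1, C('c')=3, C('f')=4, C('g')=5, C('j')=6
L[0]='g': occ=0, LF[0]=C('g')+0=5+0=5
L[1]='j': occ=0, LF[1]=C('j')+0=6+0=6
L[2]='a': occ=0, LF[2]=C('a')+0=1+0=1
L[3]='f': occ=0, LF[3]=C('f')+0=4+0=4
L[4]='j': occ=1, LF[4]=C('j')+1=6+1=7
L[5]='c': occ=0, LF[5]=C('c')+0=3+0=3
L[6]='$': occ=0, LF[6]=C('$')+0=0+0=0
L[7]='a': occ=1, LF[7]=C('a')+1=1+1=2

Answer: 5 6 1 4 7 3 0 2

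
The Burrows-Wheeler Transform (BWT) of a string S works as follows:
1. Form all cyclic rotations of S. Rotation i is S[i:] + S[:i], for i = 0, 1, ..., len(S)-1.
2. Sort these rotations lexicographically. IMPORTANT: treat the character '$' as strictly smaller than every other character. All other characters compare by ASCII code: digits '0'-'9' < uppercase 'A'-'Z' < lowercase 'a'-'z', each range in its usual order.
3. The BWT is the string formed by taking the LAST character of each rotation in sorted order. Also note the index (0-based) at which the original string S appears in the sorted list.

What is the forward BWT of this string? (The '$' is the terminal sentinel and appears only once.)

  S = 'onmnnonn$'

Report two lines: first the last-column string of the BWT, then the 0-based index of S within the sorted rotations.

Answer: nnnoomn$n
7

Derivation:
All 9 rotations (rotation i = S[i:]+S[:i]):
  rot[0] = onmnnonn$
  rot[1] = nmnnonn$o
  rot[2] = mnnonn$on
  rot[3] = nnonn$onm
  rot[4] = nonn$onmn
  rot[5] = onn$onmnn
  rot[6] = nn$onmnno
  rot[7] = n$onmnnon
  rot[8] = $onmnnonn
Sorted (with $ < everything):
  sorted[0] = $onmnnonn  (last char: 'n')
  sorted[1] = mnnonn$on  (last char: 'n')
  sorted[2] = n$onmnnon  (last char: 'n')
  sorted[3] = nmnnonn$o  (last char: 'o')
  sorted[4] = nn$onmnno  (last char: 'o')
  sorted[5] = nnonn$onm  (last char: 'm')
  sorted[6] = nonn$onmn  (last char: 'n')
  sorted[7] = onmnnonn$  (last char: '$')
  sorted[8] = onn$onmnn  (last char: 'n')
Last column: nnnoomn$n
Original string S is at sorted index 7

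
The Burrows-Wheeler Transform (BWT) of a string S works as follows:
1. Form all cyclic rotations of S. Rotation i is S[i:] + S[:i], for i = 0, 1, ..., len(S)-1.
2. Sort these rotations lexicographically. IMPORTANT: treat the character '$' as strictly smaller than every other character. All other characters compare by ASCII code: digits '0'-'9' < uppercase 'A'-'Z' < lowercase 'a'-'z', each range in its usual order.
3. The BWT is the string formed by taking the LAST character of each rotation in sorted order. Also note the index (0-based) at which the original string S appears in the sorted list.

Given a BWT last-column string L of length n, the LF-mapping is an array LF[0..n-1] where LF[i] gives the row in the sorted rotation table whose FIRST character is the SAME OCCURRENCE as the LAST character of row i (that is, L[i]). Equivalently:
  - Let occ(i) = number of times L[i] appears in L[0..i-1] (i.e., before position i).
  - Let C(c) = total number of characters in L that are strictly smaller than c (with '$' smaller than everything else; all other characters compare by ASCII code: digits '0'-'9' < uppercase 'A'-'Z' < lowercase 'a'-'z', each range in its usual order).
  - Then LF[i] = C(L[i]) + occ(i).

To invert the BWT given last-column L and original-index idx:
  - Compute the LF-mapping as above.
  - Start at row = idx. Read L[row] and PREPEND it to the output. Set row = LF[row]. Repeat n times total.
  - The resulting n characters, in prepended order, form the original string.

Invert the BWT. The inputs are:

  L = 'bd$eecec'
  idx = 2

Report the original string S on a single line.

Answer: ceceedb$

Derivation:
LF mapping: 1 4 0 5 6 2 7 3
Walk LF starting at row 2, prepending L[row]:
  step 1: row=2, L[2]='$', prepend. Next row=LF[2]=0
  step 2: row=0, L[0]='b', prepend. Next row=LF[0]=1
  step 3: row=1, L[1]='d', prepend. Next row=LF[1]=4
  step 4: row=4, L[4]='e', prepend. Next row=LF[4]=6
  step 5: row=6, L[6]='e', prepend. Next row=LF[6]=7
  step 6: row=7, L[7]='c', prepend. Next row=LF[7]=3
  step 7: row=3, L[3]='e', prepend. Next row=LF[3]=5
  step 8: row=5, L[5]='c', prepend. Next row=LF[5]=2
Reversed output: ceceedb$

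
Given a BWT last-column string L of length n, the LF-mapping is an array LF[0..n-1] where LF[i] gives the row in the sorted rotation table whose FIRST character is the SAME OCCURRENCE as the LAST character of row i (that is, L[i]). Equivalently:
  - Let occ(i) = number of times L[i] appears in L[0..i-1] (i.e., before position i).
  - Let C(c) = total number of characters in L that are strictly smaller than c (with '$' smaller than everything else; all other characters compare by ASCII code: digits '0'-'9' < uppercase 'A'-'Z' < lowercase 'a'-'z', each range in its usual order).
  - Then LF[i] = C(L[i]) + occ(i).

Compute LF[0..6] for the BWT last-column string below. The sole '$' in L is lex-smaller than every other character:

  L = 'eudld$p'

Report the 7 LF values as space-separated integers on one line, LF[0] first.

Answer: 3 6 1 4 2 0 5

Derivation:
Char counts: '$':1, 'd':2, 'e':1, 'l':1, 'p':1, 'u':1
C (first-col start): C('$')=0, C('d')=1, C('e')=3, C('l')=4, C('p')=5, C('u')=6
L[0]='e': occ=0, LF[0]=C('e')+0=3+0=3
L[1]='u': occ=0, LF[1]=C('u')+0=6+0=6
L[2]='d': occ=0, LF[2]=C('d')+0=1+0=1
L[3]='l': occ=0, LF[3]=C('l')+0=4+0=4
L[4]='d': occ=1, LF[4]=C('d')+1=1+1=2
L[5]='$': occ=0, LF[5]=C('$')+0=0+0=0
L[6]='p': occ=0, LF[6]=C('p')+0=5+0=5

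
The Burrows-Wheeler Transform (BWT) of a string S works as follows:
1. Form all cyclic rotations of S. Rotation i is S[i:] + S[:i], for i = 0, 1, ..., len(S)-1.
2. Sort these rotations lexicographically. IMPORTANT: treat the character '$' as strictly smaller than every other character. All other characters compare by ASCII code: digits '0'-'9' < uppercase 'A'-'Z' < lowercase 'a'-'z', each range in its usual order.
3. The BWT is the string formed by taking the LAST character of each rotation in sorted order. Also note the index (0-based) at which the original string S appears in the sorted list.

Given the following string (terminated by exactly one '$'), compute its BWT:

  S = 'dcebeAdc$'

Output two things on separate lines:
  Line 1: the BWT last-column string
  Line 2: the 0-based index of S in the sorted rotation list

All 9 rotations (rotation i = S[i:]+S[:i]):
  rot[0] = dcebeAdc$
  rot[1] = cebeAdc$d
  rot[2] = ebeAdc$dc
  rot[3] = beAdc$dce
  rot[4] = eAdc$dceb
  rot[5] = Adc$dcebe
  rot[6] = dc$dcebeA
  rot[7] = c$dcebeAd
  rot[8] = $dcebeAdc
Sorted (with $ < everything):
  sorted[0] = $dcebeAdc  (last char: 'c')
  sorted[1] = Adc$dcebe  (last char: 'e')
  sorted[2] = beAdc$dce  (last char: 'e')
  sorted[3] = c$dcebeAd  (last char: 'd')
  sorted[4] = cebeAdc$d  (last char: 'd')
  sorted[5] = dc$dcebeA  (last char: 'A')
  sorted[6] = dcebeAdc$  (last char: '$')
  sorted[7] = eAdc$dceb  (last char: 'b')
  sorted[8] = ebeAdc$dc  (last char: 'c')
Last column: ceeddA$bc
Original string S is at sorted index 6

Answer: ceeddA$bc
6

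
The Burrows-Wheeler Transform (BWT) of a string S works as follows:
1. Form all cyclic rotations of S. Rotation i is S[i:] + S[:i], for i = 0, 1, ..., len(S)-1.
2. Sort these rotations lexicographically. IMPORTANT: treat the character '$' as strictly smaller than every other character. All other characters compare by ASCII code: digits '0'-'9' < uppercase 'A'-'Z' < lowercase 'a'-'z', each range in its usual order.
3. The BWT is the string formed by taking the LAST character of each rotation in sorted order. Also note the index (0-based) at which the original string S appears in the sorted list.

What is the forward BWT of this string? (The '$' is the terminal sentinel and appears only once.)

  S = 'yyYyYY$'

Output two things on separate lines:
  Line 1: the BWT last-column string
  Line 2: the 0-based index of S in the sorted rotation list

Answer: YYyyYy$
6

Derivation:
All 7 rotations (rotation i = S[i:]+S[:i]):
  rot[0] = yyYyYY$
  rot[1] = yYyYY$y
  rot[2] = YyYY$yy
  rot[3] = yYY$yyY
  rot[4] = YY$yyYy
  rot[5] = Y$yyYyY
  rot[6] = $yyYyYY
Sorted (with $ < everything):
  sorted[0] = $yyYyYY  (last char: 'Y')
  sorted[1] = Y$yyYyY  (last char: 'Y')
  sorted[2] = YY$yyYy  (last char: 'y')
  sorted[3] = YyYY$yy  (last char: 'y')
  sorted[4] = yYY$yyY  (last char: 'Y')
  sorted[5] = yYyYY$y  (last char: 'y')
  sorted[6] = yyYyYY$  (last char: '$')
Last column: YYyyYy$
Original string S is at sorted index 6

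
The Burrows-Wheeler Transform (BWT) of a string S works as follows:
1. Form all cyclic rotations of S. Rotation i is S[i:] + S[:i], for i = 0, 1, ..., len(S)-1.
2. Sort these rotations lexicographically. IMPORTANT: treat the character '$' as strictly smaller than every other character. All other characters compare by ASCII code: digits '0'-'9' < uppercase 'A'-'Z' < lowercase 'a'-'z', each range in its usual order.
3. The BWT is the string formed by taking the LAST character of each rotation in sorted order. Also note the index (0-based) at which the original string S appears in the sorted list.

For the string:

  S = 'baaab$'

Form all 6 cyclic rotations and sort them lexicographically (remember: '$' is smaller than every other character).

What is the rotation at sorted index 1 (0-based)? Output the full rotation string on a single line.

All 6 rotations (rotation i = S[i:]+S[:i]):
  rot[0] = baaab$
  rot[1] = aaab$b
  rot[2] = aab$ba
  rot[3] = ab$baa
  rot[4] = b$baaa
  rot[5] = $baaab
Sorted (with $ < everything):
  sorted[0] = $baaab
  sorted[1] = aaab$b
  sorted[2] = aab$ba
  sorted[3] = ab$baa
  sorted[4] = b$baaa
  sorted[5] = baaab$
sorted[1] = aaab$b

Answer: aaab$b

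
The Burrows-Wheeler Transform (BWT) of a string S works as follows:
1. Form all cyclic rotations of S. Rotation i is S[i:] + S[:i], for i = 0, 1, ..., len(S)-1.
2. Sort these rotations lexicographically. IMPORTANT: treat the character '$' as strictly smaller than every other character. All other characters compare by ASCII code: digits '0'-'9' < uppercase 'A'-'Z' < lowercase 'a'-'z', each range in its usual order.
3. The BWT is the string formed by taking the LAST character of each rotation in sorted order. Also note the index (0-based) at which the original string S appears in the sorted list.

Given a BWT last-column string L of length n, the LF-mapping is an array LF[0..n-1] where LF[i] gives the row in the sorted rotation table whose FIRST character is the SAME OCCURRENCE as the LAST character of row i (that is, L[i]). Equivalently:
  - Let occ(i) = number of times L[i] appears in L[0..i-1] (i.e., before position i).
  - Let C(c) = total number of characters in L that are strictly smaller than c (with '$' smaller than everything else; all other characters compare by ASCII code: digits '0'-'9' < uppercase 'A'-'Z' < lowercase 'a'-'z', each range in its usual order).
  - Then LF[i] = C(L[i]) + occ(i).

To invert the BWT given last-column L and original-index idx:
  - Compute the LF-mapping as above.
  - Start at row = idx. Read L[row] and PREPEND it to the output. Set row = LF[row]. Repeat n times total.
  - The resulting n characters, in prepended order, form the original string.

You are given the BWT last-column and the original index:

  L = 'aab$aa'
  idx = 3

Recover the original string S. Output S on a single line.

Answer: aabaa$

Derivation:
LF mapping: 1 2 5 0 3 4
Walk LF starting at row 3, prepending L[row]:
  step 1: row=3, L[3]='$', prepend. Next row=LF[3]=0
  step 2: row=0, L[0]='a', prepend. Next row=LF[0]=1
  step 3: row=1, L[1]='a', prepend. Next row=LF[1]=2
  step 4: row=2, L[2]='b', prepend. Next row=LF[2]=5
  step 5: row=5, L[5]='a', prepend. Next row=LF[5]=4
  step 6: row=4, L[4]='a', prepend. Next row=LF[4]=3
Reversed output: aabaa$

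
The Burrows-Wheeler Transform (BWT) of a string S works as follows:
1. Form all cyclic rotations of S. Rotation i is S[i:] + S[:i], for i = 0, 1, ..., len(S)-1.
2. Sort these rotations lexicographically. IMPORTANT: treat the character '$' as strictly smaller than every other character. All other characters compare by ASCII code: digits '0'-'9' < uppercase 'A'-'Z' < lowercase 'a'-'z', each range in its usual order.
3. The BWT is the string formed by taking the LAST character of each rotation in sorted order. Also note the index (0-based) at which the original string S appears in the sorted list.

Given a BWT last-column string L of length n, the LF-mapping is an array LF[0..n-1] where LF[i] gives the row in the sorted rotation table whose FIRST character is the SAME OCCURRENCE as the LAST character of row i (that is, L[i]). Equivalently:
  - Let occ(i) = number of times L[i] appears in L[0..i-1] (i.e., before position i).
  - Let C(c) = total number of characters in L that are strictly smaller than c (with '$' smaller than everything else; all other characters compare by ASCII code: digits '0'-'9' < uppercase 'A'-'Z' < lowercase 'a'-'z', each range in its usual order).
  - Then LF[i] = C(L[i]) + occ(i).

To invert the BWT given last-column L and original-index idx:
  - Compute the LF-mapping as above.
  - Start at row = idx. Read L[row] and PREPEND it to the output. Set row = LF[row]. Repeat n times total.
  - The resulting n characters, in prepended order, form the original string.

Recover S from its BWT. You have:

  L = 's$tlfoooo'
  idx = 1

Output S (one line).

LF mapping: 7 0 8 2 1 3 4 5 6
Walk LF starting at row 1, prepending L[row]:
  step 1: row=1, L[1]='$', prepend. Next row=LF[1]=0
  step 2: row=0, L[0]='s', prepend. Next row=LF[0]=7
  step 3: row=7, L[7]='o', prepend. Next row=LF[7]=5
  step 4: row=5, L[5]='o', prepend. Next row=LF[5]=3
  step 5: row=3, L[3]='l', prepend. Next row=LF[3]=2
  step 6: row=2, L[2]='t', prepend. Next row=LF[2]=8
  step 7: row=8, L[8]='o', prepend. Next row=LF[8]=6
  step 8: row=6, L[6]='o', prepend. Next row=LF[6]=4
  step 9: row=4, L[4]='f', prepend. Next row=LF[4]=1
Reversed output: footloos$

Answer: footloos$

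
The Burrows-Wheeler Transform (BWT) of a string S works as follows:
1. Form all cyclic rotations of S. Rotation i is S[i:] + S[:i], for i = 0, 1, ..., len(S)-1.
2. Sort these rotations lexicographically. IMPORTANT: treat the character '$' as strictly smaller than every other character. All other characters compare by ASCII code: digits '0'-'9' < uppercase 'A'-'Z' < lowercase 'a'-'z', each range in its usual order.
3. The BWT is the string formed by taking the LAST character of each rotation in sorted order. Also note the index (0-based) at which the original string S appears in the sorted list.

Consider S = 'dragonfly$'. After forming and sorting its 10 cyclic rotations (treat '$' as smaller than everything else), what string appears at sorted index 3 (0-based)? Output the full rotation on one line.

Answer: fly$dragon

Derivation:
All 10 rotations (rotation i = S[i:]+S[:i]):
  rot[0] = dragonfly$
  rot[1] = ragonfly$d
  rot[2] = agonfly$dr
  rot[3] = gonfly$dra
  rot[4] = onfly$drag
  rot[5] = nfly$drago
  rot[6] = fly$dragon
  rot[7] = ly$dragonf
  rot[8] = y$dragonfl
  rot[9] = $dragonfly
Sorted (with $ < everything):
  sorted[0] = $dragonfly
  sorted[1] = agonfly$dr
  sorted[2] = dragonfly$
  sorted[3] = fly$dragon
  sorted[4] = gonfly$dra
  sorted[5] = ly$dragonf
  sorted[6] = nfly$drago
  sorted[7] = onfly$drag
  sorted[8] = ragonfly$d
  sorted[9] = y$dragonfl
sorted[3] = fly$dragon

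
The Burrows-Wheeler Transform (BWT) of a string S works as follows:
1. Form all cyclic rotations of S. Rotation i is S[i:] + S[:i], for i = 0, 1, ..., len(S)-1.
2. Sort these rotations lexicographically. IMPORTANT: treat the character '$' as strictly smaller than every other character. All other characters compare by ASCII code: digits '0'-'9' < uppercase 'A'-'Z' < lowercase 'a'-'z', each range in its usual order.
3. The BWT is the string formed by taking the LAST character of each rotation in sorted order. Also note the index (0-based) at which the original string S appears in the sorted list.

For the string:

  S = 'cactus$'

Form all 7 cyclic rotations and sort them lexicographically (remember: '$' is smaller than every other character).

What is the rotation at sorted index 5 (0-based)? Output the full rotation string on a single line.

Answer: tus$cac

Derivation:
All 7 rotations (rotation i = S[i:]+S[:i]):
  rot[0] = cactus$
  rot[1] = actus$c
  rot[2] = ctus$ca
  rot[3] = tus$cac
  rot[4] = us$cact
  rot[5] = s$cactu
  rot[6] = $cactus
Sorted (with $ < everything):
  sorted[0] = $cactus
  sorted[1] = actus$c
  sorted[2] = cactus$
  sorted[3] = ctus$ca
  sorted[4] = s$cactu
  sorted[5] = tus$cac
  sorted[6] = us$cact
sorted[5] = tus$cac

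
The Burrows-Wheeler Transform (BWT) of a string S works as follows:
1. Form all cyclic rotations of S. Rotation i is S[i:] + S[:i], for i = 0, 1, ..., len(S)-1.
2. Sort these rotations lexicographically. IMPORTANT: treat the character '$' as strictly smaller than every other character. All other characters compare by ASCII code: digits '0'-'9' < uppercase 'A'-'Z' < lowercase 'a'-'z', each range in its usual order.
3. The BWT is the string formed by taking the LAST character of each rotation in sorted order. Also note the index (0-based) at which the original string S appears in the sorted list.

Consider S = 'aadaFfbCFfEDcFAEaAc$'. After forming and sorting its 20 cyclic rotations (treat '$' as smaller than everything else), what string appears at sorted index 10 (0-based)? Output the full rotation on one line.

All 20 rotations (rotation i = S[i:]+S[:i]):
  rot[0] = aadaFfbCFfEDcFAEaAc$
  rot[1] = adaFfbCFfEDcFAEaAc$a
  rot[2] = daFfbCFfEDcFAEaAc$aa
  rot[3] = aFfbCFfEDcFAEaAc$aad
  rot[4] = FfbCFfEDcFAEaAc$aada
  rot[5] = fbCFfEDcFAEaAc$aadaF
  rot[6] = bCFfEDcFAEaAc$aadaFf
  rot[7] = CFfEDcFAEaAc$aadaFfb
  rot[8] = FfEDcFAEaAc$aadaFfbC
  rot[9] = fEDcFAEaAc$aadaFfbCF
  rot[10] = EDcFAEaAc$aadaFfbCFf
  rot[11] = DcFAEaAc$aadaFfbCFfE
  rot[12] = cFAEaAc$aadaFfbCFfED
  rot[13] = FAEaAc$aadaFfbCFfEDc
  rot[14] = AEaAc$aadaFfbCFfEDcF
  rot[15] = EaAc$aadaFfbCFfEDcFA
  rot[16] = aAc$aadaFfbCFfEDcFAE
  rot[17] = Ac$aadaFfbCFfEDcFAEa
  rot[18] = c$aadaFfbCFfEDcFAEaA
  rot[19] = $aadaFfbCFfEDcFAEaAc
Sorted (with $ < everything):
  sorted[0] = $aadaFfbCFfEDcFAEaAc
  sorted[1] = AEaAc$aadaFfbCFfEDcF
  sorted[2] = Ac$aadaFfbCFfEDcFAEa
  sorted[3] = CFfEDcFAEaAc$aadaFfb
  sorted[4] = DcFAEaAc$aadaFfbCFfE
  sorted[5] = EDcFAEaAc$aadaFfbCFf
  sorted[6] = EaAc$aadaFfbCFfEDcFA
  sorted[7] = FAEaAc$aadaFfbCFfEDc
  sorted[8] = FfEDcFAEaAc$aadaFfbC
  sorted[9] = FfbCFfEDcFAEaAc$aada
  sorted[10] = aAc$aadaFfbCFfEDcFAE
  sorted[11] = aFfbCFfEDcFAEaAc$aad
  sorted[12] = aadaFfbCFfEDcFAEaAc$
  sorted[13] = adaFfbCFfEDcFAEaAc$a
  sorted[14] = bCFfEDcFAEaAc$aadaFf
  sorted[15] = c$aadaFfbCFfEDcFAEaA
  sorted[16] = cFAEaAc$aadaFfbCFfED
  sorted[17] = daFfbCFfEDcFAEaAc$aa
  sorted[18] = fEDcFAEaAc$aadaFfbCF
  sorted[19] = fbCFfEDcFAEaAc$aadaF
sorted[10] = aAc$aadaFfbCFfEDcFAE

Answer: aAc$aadaFfbCFfEDcFAE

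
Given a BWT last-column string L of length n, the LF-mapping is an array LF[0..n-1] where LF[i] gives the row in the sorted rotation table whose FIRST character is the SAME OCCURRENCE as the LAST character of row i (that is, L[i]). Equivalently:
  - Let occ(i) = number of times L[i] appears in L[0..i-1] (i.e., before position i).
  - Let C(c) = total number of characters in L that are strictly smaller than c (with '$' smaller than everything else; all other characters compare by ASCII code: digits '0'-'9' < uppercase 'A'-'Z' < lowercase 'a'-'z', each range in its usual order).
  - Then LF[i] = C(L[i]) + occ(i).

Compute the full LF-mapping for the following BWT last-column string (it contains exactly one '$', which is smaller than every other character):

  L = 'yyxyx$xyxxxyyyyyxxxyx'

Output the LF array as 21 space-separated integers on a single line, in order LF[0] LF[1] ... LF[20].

Char counts: '$':1, 'x':10, 'y':10
C (first-col start): C('$')=0, C('x')=1, C('y')=11
L[0]='y': occ=0, LF[0]=C('y')+0=11+0=11
L[1]='y': occ=1, LF[1]=C('y')+1=11+1=12
L[2]='x': occ=0, LF[2]=C('x')+0=1+0=1
L[3]='y': occ=2, LF[3]=C('y')+2=11+2=13
L[4]='x': occ=1, LF[4]=C('x')+1=1+1=2
L[5]='$': occ=0, LF[5]=C('$')+0=0+0=0
L[6]='x': occ=2, LF[6]=C('x')+2=1+2=3
L[7]='y': occ=3, LF[7]=C('y')+3=11+3=14
L[8]='x': occ=3, LF[8]=C('x')+3=1+3=4
L[9]='x': occ=4, LF[9]=C('x')+4=1+4=5
L[10]='x': occ=5, LF[10]=C('x')+5=1+5=6
L[11]='y': occ=4, LF[11]=C('y')+4=11+4=15
L[12]='y': occ=5, LF[12]=C('y')+5=11+5=16
L[13]='y': occ=6, LF[13]=C('y')+6=11+6=17
L[14]='y': occ=7, LF[14]=C('y')+7=11+7=18
L[15]='y': occ=8, LF[15]=C('y')+8=11+8=19
L[16]='x': occ=6, LF[16]=C('x')+6=1+6=7
L[17]='x': occ=7, LF[17]=C('x')+7=1+7=8
L[18]='x': occ=8, LF[18]=C('x')+8=1+8=9
L[19]='y': occ=9, LF[19]=C('y')+9=11+9=20
L[20]='x': occ=9, LF[20]=C('x')+9=1+9=10

Answer: 11 12 1 13 2 0 3 14 4 5 6 15 16 17 18 19 7 8 9 20 10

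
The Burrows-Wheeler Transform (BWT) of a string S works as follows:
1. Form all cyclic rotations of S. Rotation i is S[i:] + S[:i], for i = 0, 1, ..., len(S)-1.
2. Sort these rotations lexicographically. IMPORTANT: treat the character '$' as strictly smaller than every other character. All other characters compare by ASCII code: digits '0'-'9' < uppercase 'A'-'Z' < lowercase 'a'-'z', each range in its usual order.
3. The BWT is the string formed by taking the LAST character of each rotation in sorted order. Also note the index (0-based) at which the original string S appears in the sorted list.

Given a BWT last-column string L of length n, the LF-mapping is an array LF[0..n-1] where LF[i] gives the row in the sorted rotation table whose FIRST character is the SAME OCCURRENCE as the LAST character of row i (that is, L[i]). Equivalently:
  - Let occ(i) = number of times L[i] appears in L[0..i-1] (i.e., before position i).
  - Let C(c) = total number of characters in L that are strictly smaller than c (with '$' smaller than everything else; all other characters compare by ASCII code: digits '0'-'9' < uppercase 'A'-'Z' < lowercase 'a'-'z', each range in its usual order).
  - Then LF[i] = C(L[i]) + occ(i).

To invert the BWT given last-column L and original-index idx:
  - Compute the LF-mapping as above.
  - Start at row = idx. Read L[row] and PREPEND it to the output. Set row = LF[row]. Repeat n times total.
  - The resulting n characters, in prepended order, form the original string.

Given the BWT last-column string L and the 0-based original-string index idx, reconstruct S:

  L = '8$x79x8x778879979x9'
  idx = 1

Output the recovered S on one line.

LF mapping: 6 0 15 1 10 16 7 17 2 3 8 9 4 11 12 5 13 18 14
Walk LF starting at row 1, prepending L[row]:
  step 1: row=1, L[1]='$', prepend. Next row=LF[1]=0
  step 2: row=0, L[0]='8', prepend. Next row=LF[0]=6
  step 3: row=6, L[6]='8', prepend. Next row=LF[6]=7
  step 4: row=7, L[7]='x', prepend. Next row=LF[7]=17
  step 5: row=17, L[17]='x', prepend. Next row=LF[17]=18
  step 6: row=18, L[18]='9', prepend. Next row=LF[18]=14
  step 7: row=14, L[14]='9', prepend. Next row=LF[14]=12
  step 8: row=12, L[12]='7', prepend. Next row=LF[12]=4
  step 9: row=4, L[4]='9', prepend. Next row=LF[4]=10
  step 10: row=10, L[10]='8', prepend. Next row=LF[10]=8
  step 11: row=8, L[8]='7', prepend. Next row=LF[8]=2
  step 12: row=2, L[2]='x', prepend. Next row=LF[2]=15
  step 13: row=15, L[15]='7', prepend. Next row=LF[15]=5
  step 14: row=5, L[5]='x', prepend. Next row=LF[5]=16
  step 15: row=16, L[16]='9', prepend. Next row=LF[16]=13
  step 16: row=13, L[13]='9', prepend. Next row=LF[13]=11
  step 17: row=11, L[11]='8', prepend. Next row=LF[11]=9
  step 18: row=9, L[9]='7', prepend. Next row=LF[9]=3
  step 19: row=3, L[3]='7', prepend. Next row=LF[3]=1
Reversed output: 77899x7x789799xx88$

Answer: 77899x7x789799xx88$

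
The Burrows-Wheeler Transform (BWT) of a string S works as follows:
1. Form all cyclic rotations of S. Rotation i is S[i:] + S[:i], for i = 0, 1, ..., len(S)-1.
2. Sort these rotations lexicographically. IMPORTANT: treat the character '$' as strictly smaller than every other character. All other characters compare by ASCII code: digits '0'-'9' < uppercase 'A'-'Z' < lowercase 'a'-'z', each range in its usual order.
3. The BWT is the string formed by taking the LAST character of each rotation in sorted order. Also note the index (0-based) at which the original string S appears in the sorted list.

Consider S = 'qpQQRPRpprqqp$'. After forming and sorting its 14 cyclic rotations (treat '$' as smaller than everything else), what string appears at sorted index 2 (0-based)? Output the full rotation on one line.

All 14 rotations (rotation i = S[i:]+S[:i]):
  rot[0] = qpQQRPRpprqqp$
  rot[1] = pQQRPRpprqqp$q
  rot[2] = QQRPRpprqqp$qp
  rot[3] = QRPRpprqqp$qpQ
  rot[4] = RPRpprqqp$qpQQ
  rot[5] = PRpprqqp$qpQQR
  rot[6] = Rpprqqp$qpQQRP
  rot[7] = pprqqp$qpQQRPR
  rot[8] = prqqp$qpQQRPRp
  rot[9] = rqqp$qpQQRPRpp
  rot[10] = qqp$qpQQRPRppr
  rot[11] = qp$qpQQRPRpprq
  rot[12] = p$qpQQRPRpprqq
  rot[13] = $qpQQRPRpprqqp
Sorted (with $ < everything):
  sorted[0] = $qpQQRPRpprqqp
  sorted[1] = PRpprqqp$qpQQR
  sorted[2] = QQRPRpprqqp$qp
  sorted[3] = QRPRpprqqp$qpQ
  sorted[4] = RPRpprqqp$qpQQ
  sorted[5] = Rpprqqp$qpQQRP
  sorted[6] = p$qpQQRPRpprqq
  sorted[7] = pQQRPRpprqqp$q
  sorted[8] = pprqqp$qpQQRPR
  sorted[9] = prqqp$qpQQRPRp
  sorted[10] = qp$qpQQRPRpprq
  sorted[11] = qpQQRPRpprqqp$
  sorted[12] = qqp$qpQQRPRppr
  sorted[13] = rqqp$qpQQRPRpp
sorted[2] = QQRPRpprqqp$qp

Answer: QQRPRpprqqp$qp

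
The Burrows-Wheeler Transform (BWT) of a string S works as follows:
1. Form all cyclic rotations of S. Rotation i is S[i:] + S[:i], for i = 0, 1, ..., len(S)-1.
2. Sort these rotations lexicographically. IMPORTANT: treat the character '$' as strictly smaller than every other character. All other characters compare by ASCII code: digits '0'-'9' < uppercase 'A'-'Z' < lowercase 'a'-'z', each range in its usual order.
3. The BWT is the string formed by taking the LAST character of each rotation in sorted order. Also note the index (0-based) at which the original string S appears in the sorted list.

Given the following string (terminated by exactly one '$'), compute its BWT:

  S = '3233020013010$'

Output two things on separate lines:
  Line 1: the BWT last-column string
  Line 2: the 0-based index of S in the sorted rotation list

Answer: 012303000313$2
12

Derivation:
All 14 rotations (rotation i = S[i:]+S[:i]):
  rot[0] = 3233020013010$
  rot[1] = 233020013010$3
  rot[2] = 33020013010$32
  rot[3] = 3020013010$323
  rot[4] = 020013010$3233
  rot[5] = 20013010$32330
  rot[6] = 0013010$323302
  rot[7] = 013010$3233020
  rot[8] = 13010$32330200
  rot[9] = 3010$323302001
  rot[10] = 010$3233020013
  rot[11] = 10$32330200130
  rot[12] = 0$323302001301
  rot[13] = $3233020013010
Sorted (with $ < everything):
  sorted[0] = $3233020013010  (last char: '0')
  sorted[1] = 0$323302001301  (last char: '1')
  sorted[2] = 0013010$323302  (last char: '2')
  sorted[3] = 010$3233020013  (last char: '3')
  sorted[4] = 013010$3233020  (last char: '0')
  sorted[5] = 020013010$3233  (last char: '3')
  sorted[6] = 10$32330200130  (last char: '0')
  sorted[7] = 13010$32330200  (last char: '0')
  sorted[8] = 20013010$32330  (last char: '0')
  sorted[9] = 233020013010$3  (last char: '3')
  sorted[10] = 3010$323302001  (last char: '1')
  sorted[11] = 3020013010$323  (last char: '3')
  sorted[12] = 3233020013010$  (last char: '$')
  sorted[13] = 33020013010$32  (last char: '2')
Last column: 012303000313$2
Original string S is at sorted index 12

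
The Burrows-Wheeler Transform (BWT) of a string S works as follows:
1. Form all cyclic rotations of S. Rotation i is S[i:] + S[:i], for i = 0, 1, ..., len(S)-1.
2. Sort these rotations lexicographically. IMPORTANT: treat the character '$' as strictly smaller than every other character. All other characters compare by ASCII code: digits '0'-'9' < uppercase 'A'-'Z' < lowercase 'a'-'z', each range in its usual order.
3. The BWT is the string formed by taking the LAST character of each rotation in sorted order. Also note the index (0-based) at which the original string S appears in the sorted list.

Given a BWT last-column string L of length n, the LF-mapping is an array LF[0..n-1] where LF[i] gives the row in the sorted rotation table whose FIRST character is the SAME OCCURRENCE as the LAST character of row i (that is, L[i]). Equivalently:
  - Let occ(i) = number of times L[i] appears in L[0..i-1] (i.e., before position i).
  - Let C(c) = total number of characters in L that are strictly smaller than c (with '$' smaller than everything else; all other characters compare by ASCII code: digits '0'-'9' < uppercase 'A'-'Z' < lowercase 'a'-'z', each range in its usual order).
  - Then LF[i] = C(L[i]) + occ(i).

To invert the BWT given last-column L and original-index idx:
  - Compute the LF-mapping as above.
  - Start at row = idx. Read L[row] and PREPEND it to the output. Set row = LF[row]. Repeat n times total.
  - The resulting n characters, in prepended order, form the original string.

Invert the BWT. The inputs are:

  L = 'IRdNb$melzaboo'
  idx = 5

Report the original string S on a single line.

Answer: bamboozledNRI$

Derivation:
LF mapping: 1 3 7 2 5 0 10 8 9 13 4 6 11 12
Walk LF starting at row 5, prepending L[row]:
  step 1: row=5, L[5]='$', prepend. Next row=LF[5]=0
  step 2: row=0, L[0]='I', prepend. Next row=LF[0]=1
  step 3: row=1, L[1]='R', prepend. Next row=LF[1]=3
  step 4: row=3, L[3]='N', prepend. Next row=LF[3]=2
  step 5: row=2, L[2]='d', prepend. Next row=LF[2]=7
  step 6: row=7, L[7]='e', prepend. Next row=LF[7]=8
  step 7: row=8, L[8]='l', prepend. Next row=LF[8]=9
  step 8: row=9, L[9]='z', prepend. Next row=LF[9]=13
  step 9: row=13, L[13]='o', prepend. Next row=LF[13]=12
  step 10: row=12, L[12]='o', prepend. Next row=LF[12]=11
  step 11: row=11, L[11]='b', prepend. Next row=LF[11]=6
  step 12: row=6, L[6]='m', prepend. Next row=LF[6]=10
  step 13: row=10, L[10]='a', prepend. Next row=LF[10]=4
  step 14: row=4, L[4]='b', prepend. Next row=LF[4]=5
Reversed output: bamboozledNRI$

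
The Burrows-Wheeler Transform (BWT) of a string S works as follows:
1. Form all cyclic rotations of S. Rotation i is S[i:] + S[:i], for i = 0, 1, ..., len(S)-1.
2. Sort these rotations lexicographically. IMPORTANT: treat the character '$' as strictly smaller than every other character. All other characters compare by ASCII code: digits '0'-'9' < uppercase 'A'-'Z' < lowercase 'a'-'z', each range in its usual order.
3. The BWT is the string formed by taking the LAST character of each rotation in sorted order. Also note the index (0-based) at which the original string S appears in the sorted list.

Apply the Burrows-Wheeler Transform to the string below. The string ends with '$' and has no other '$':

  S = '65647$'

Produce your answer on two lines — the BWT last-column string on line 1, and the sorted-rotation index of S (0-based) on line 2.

Answer: 7665$4
4

Derivation:
All 6 rotations (rotation i = S[i:]+S[:i]):
  rot[0] = 65647$
  rot[1] = 5647$6
  rot[2] = 647$65
  rot[3] = 47$656
  rot[4] = 7$6564
  rot[5] = $65647
Sorted (with $ < everything):
  sorted[0] = $65647  (last char: '7')
  sorted[1] = 47$656  (last char: '6')
  sorted[2] = 5647$6  (last char: '6')
  sorted[3] = 647$65  (last char: '5')
  sorted[4] = 65647$  (last char: '$')
  sorted[5] = 7$6564  (last char: '4')
Last column: 7665$4
Original string S is at sorted index 4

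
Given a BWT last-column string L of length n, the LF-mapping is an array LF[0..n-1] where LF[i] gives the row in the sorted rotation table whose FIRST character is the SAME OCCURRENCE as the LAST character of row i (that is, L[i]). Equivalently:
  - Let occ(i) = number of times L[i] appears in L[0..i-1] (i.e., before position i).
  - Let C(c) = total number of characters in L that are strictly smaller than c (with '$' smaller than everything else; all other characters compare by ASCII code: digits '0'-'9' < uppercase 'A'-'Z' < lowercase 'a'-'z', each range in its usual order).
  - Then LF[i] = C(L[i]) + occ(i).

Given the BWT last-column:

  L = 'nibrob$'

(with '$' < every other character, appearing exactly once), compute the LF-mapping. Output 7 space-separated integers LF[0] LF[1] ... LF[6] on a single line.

Answer: 4 3 1 6 5 2 0

Derivation:
Char counts: '$':1, 'b':2, 'i':1, 'n':1, 'o':1, 'r':1
C (first-col start): C('$')=0, C('b')=1, C('i')=3, C('n')=4, C('o')=5, C('r')=6
L[0]='n': occ=0, LF[0]=C('n')+0=4+0=4
L[1]='i': occ=0, LF[1]=C('i')+0=3+0=3
L[2]='b': occ=0, LF[2]=C('b')+0=1+0=1
L[3]='r': occ=0, LF[3]=C('r')+0=6+0=6
L[4]='o': occ=0, LF[4]=C('o')+0=5+0=5
L[5]='b': occ=1, LF[5]=C('b')+1=1+1=2
L[6]='$': occ=0, LF[6]=C('$')+0=0+0=0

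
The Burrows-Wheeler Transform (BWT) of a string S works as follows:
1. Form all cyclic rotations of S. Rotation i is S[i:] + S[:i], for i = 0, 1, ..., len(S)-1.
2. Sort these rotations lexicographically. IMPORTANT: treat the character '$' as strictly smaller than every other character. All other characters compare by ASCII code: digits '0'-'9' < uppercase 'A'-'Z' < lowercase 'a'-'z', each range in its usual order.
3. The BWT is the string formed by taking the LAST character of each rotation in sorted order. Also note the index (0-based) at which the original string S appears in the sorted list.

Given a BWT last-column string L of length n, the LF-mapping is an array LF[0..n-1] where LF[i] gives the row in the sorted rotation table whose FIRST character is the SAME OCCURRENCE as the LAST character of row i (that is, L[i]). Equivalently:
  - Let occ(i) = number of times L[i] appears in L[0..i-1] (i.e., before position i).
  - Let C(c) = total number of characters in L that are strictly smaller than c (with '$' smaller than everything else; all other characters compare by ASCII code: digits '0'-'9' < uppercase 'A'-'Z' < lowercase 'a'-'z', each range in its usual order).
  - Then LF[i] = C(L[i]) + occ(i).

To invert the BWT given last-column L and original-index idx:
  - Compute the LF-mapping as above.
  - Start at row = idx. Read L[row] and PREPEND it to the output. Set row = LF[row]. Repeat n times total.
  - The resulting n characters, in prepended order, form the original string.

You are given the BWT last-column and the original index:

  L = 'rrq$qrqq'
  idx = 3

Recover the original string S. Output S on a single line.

Answer: qrqqqrr$

Derivation:
LF mapping: 5 6 1 0 2 7 3 4
Walk LF starting at row 3, prepending L[row]:
  step 1: row=3, L[3]='$', prepend. Next row=LF[3]=0
  step 2: row=0, L[0]='r', prepend. Next row=LF[0]=5
  step 3: row=5, L[5]='r', prepend. Next row=LF[5]=7
  step 4: row=7, L[7]='q', prepend. Next row=LF[7]=4
  step 5: row=4, L[4]='q', prepend. Next row=LF[4]=2
  step 6: row=2, L[2]='q', prepend. Next row=LF[2]=1
  step 7: row=1, L[1]='r', prepend. Next row=LF[1]=6
  step 8: row=6, L[6]='q', prepend. Next row=LF[6]=3
Reversed output: qrqqqrr$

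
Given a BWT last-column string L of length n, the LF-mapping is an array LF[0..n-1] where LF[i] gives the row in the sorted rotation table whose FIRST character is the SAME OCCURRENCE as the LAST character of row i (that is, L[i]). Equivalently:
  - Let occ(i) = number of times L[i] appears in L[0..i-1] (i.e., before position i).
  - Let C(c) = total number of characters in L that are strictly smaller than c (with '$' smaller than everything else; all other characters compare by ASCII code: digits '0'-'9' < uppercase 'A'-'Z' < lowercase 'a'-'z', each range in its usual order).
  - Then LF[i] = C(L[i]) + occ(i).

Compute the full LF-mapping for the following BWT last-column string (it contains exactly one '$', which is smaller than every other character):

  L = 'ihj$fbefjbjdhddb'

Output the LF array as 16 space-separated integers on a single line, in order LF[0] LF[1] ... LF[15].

Answer: 12 10 13 0 8 1 7 9 14 2 15 4 11 5 6 3

Derivation:
Char counts: '$':1, 'b':3, 'd':3, 'e':1, 'f':2, 'h':2, 'i':1, 'j':3
C (first-col start): C('$')=0, C('b')=1, C('d')=4, C('e')=7, C('f')=8, C('h')=10, C('i')=12, C('j')=13
L[0]='i': occ=0, LF[0]=C('i')+0=12+0=12
L[1]='h': occ=0, LF[1]=C('h')+0=10+0=10
L[2]='j': occ=0, LF[2]=C('j')+0=13+0=13
L[3]='$': occ=0, LF[3]=C('$')+0=0+0=0
L[4]='f': occ=0, LF[4]=C('f')+0=8+0=8
L[5]='b': occ=0, LF[5]=C('b')+0=1+0=1
L[6]='e': occ=0, LF[6]=C('e')+0=7+0=7
L[7]='f': occ=1, LF[7]=C('f')+1=8+1=9
L[8]='j': occ=1, LF[8]=C('j')+1=13+1=14
L[9]='b': occ=1, LF[9]=C('b')+1=1+1=2
L[10]='j': occ=2, LF[10]=C('j')+2=13+2=15
L[11]='d': occ=0, LF[11]=C('d')+0=4+0=4
L[12]='h': occ=1, LF[12]=C('h')+1=10+1=11
L[13]='d': occ=1, LF[13]=C('d')+1=4+1=5
L[14]='d': occ=2, LF[14]=C('d')+2=4+2=6
L[15]='b': occ=2, LF[15]=C('b')+2=1+2=3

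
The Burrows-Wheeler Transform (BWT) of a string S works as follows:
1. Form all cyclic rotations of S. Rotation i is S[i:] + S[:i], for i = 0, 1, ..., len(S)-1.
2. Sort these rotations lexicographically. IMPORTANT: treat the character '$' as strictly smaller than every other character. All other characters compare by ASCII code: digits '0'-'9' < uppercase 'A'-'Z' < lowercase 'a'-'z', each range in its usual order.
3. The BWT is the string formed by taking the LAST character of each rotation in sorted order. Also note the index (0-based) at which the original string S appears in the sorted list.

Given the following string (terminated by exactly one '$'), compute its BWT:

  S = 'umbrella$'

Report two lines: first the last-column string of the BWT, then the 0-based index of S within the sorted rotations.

Answer: almrleub$
8

Derivation:
All 9 rotations (rotation i = S[i:]+S[:i]):
  rot[0] = umbrella$
  rot[1] = mbrella$u
  rot[2] = brella$um
  rot[3] = rella$umb
  rot[4] = ella$umbr
  rot[5] = lla$umbre
  rot[6] = la$umbrel
  rot[7] = a$umbrell
  rot[8] = $umbrella
Sorted (with $ < everything):
  sorted[0] = $umbrella  (last char: 'a')
  sorted[1] = a$umbrell  (last char: 'l')
  sorted[2] = brella$um  (last char: 'm')
  sorted[3] = ella$umbr  (last char: 'r')
  sorted[4] = la$umbrel  (last char: 'l')
  sorted[5] = lla$umbre  (last char: 'e')
  sorted[6] = mbrella$u  (last char: 'u')
  sorted[7] = rella$umb  (last char: 'b')
  sorted[8] = umbrella$  (last char: '$')
Last column: almrleub$
Original string S is at sorted index 8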